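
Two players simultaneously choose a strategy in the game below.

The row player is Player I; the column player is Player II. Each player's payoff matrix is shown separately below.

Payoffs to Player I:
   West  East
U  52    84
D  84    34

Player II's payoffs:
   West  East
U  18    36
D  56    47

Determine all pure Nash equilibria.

Player I against West: payoffs 52, 84 → best response D.
Player I against East: payoffs 84, 34 → best response U.
Player II against U: payoffs 18, 36 → best response East.
Player II against D: payoffs 56, 47 → best response West.
Mutual best responses: (U, East); (D, West).

(U, East) and (D, West)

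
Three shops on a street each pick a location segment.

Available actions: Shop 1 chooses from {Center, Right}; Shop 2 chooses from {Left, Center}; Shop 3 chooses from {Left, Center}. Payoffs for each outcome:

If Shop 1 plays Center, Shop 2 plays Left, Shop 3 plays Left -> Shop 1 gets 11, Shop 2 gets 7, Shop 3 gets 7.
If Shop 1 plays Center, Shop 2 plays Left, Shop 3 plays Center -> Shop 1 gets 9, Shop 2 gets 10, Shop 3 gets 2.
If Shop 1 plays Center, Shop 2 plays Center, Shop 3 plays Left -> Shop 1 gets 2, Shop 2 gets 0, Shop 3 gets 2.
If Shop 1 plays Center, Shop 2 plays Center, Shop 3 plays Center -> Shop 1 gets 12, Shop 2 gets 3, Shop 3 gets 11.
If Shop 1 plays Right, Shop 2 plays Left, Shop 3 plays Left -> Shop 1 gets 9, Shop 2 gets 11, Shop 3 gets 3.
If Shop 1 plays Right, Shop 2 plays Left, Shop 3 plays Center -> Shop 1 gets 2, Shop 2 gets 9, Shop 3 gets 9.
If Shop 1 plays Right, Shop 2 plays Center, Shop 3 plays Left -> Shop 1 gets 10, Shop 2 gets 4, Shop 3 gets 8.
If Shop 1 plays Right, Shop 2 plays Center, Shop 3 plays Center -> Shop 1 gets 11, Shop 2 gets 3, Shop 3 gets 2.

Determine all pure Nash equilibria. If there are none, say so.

Pure NE: (Center, Left, Left)

Shop 1 against (Left, Left): payoffs 11, 9 → best response Center.
Shop 1 against (Left, Center): payoffs 9, 2 → best response Center.
Shop 1 against (Center, Left): payoffs 2, 10 → best response Right.
Shop 1 against (Center, Center): payoffs 12, 11 → best response Center.
Shop 2 against (Center, Left): payoffs 7, 0 → best response Left.
Shop 2 against (Center, Center): payoffs 10, 3 → best response Left.
Shop 2 against (Right, Left): payoffs 11, 4 → best response Left.
Shop 2 against (Right, Center): payoffs 9, 3 → best response Left.
Shop 3 against (Center, Left): payoffs 7, 2 → best response Left.
Shop 3 against (Center, Center): payoffs 2, 11 → best response Center.
Shop 3 against (Right, Left): payoffs 3, 9 → best response Center.
Shop 3 against (Right, Center): payoffs 8, 2 → best response Left.
Mutual best responses: (Center, Left, Left).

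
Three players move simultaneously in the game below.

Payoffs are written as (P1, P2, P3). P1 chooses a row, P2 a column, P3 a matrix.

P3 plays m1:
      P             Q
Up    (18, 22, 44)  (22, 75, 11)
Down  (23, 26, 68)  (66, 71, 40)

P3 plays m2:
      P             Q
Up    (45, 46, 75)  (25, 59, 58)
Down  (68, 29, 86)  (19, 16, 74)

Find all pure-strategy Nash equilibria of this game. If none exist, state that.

The pure Nash equilibria are (Up, Q, m2); (Down, P, m2).

P1 against (P, m1): payoffs 18, 23 → best response Down.
P1 against (P, m2): payoffs 45, 68 → best response Down.
P1 against (Q, m1): payoffs 22, 66 → best response Down.
P1 against (Q, m2): payoffs 25, 19 → best response Up.
P2 against (Up, m1): payoffs 22, 75 → best response Q.
P2 against (Up, m2): payoffs 46, 59 → best response Q.
P2 against (Down, m1): payoffs 26, 71 → best response Q.
P2 against (Down, m2): payoffs 29, 16 → best response P.
P3 against (Up, P): payoffs 44, 75 → best response m2.
P3 against (Up, Q): payoffs 11, 58 → best response m2.
P3 against (Down, P): payoffs 68, 86 → best response m2.
P3 against (Down, Q): payoffs 40, 74 → best response m2.
Mutual best responses: (Up, Q, m2); (Down, P, m2).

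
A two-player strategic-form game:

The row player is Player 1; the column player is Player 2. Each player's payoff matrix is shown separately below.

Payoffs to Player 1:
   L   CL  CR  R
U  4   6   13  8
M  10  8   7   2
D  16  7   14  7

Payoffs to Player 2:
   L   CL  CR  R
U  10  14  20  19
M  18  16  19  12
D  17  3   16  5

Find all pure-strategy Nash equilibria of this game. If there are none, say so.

Pure NE: (D, L)

For each player, find the best response to each opponent profile; mutual best responses are the pure NE.
Player 1 against L: payoffs 4, 10, 16 → best response D.
Player 1 against CL: payoffs 6, 8, 7 → best response M.
Player 1 against CR: payoffs 13, 7, 14 → best response D.
Player 1 against R: payoffs 8, 2, 7 → best response U.
Player 2 against U: payoffs 10, 14, 20, 19 → best response CR.
Player 2 against M: payoffs 18, 16, 19, 12 → best response CR.
Player 2 against D: payoffs 17, 3, 16, 5 → best response L.
Mutual best responses: (D, L).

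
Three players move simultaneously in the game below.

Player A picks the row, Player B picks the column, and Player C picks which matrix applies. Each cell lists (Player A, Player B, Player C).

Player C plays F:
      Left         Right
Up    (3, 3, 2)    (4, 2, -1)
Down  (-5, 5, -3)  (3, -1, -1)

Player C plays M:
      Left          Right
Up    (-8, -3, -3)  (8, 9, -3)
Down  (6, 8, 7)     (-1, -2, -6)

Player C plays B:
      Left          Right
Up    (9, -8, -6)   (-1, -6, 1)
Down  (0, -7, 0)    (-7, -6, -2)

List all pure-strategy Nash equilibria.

The pure Nash equilibria are (Up, Left, F); (Up, Right, B); (Down, Left, M).

For each strategy profile, look for a profitable unilateral deviation.
(Up, Left, F): Player A gets 3, best alternative -5; Player B gets 3, best alternative 2; Player C gets 2, best alternative -3. No profitable deviation — NE.
(Up, Left, M): Player A can switch to Down (-8 → 6). Not NE.
(Up, Left, B): Player B can switch to Right (-8 → -6). Not NE.
(Up, Right, F): Player B can switch to Left (2 → 3). Not NE.
(Up, Right, M): Player C can switch to F (-3 → -1). Not NE.
(Up, Right, B): Player A gets -1, best alternative -7; Player B gets -6, best alternative -8; Player C gets 1, best alternative -1. No profitable deviation — NE.
(Down, Left, F): Player A can switch to Up (-5 → 3). Not NE.
(Down, Left, M): Player A gets 6, best alternative -8; Player B gets 8, best alternative -2; Player C gets 7, best alternative 0. No profitable deviation — NE.
(Down, Left, B): Player A can switch to Up (0 → 9). Not NE.
(Down, Right, F): Player A can switch to Up (3 → 4). Not NE.
(Down, Right, M): Player A can switch to Up (-1 → 8). Not NE.
(Down, Right, B): Player A can switch to Up (-7 → -1). Not NE.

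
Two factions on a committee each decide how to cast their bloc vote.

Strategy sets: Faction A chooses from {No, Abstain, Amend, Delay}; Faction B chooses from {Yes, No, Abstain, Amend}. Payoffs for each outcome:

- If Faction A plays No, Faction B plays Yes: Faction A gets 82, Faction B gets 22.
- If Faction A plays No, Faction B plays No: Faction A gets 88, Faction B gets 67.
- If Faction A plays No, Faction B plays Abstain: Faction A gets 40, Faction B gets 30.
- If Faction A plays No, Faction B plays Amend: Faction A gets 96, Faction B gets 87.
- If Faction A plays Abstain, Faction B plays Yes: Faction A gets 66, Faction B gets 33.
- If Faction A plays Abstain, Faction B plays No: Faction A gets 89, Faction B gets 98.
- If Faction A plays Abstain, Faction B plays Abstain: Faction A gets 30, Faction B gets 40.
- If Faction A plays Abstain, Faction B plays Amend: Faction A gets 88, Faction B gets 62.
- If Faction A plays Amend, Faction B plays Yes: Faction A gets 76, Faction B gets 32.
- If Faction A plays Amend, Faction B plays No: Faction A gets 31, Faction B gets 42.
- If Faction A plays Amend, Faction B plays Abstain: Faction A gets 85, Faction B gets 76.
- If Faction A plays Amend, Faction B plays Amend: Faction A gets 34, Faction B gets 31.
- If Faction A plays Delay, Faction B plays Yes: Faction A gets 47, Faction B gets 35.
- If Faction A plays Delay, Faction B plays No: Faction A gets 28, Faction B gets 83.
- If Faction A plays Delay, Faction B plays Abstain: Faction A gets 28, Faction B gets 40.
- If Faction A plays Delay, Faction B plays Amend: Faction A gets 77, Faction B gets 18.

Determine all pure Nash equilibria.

Pure-strategy Nash equilibria: (No, Amend) and (Abstain, No) and (Amend, Abstain)

(No, Yes): Faction B can switch to No (22 → 67). Not NE.
(No, No): Faction A can switch to Abstain (88 → 89). Not NE.
(No, Abstain): Faction A can switch to Amend (40 → 85). Not NE.
(No, Amend): Faction A gets 96, best alternative 88; Faction B gets 87, best alternative 67. No profitable deviation — NE.
(Abstain, Yes): Faction A can switch to No (66 → 82). Not NE.
(Abstain, No): Faction A gets 89, best alternative 88; Faction B gets 98, best alternative 62. No profitable deviation — NE.
(Abstain, Abstain): Faction A can switch to No (30 → 40). Not NE.
(Abstain, Amend): Faction A can switch to No (88 → 96). Not NE.
(Amend, Abstain): Faction A gets 85, best alternative 40; Faction B gets 76, best alternative 42. No profitable deviation — NE.
(The remaining 7 profiles each have a profitable deviation by the same check.)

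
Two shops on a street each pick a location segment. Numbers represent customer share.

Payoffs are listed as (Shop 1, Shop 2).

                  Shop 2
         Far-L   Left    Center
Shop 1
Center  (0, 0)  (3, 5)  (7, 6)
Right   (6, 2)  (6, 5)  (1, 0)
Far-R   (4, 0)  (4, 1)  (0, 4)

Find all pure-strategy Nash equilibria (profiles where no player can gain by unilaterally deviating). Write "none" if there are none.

(Center, Center); (Right, Left)

Shop 1 against Far-L: payoffs 0, 6, 4 → best response Right.
Shop 1 against Left: payoffs 3, 6, 4 → best response Right.
Shop 1 against Center: payoffs 7, 1, 0 → best response Center.
Shop 2 against Center: payoffs 0, 5, 6 → best response Center.
Shop 2 against Right: payoffs 2, 5, 0 → best response Left.
Shop 2 against Far-R: payoffs 0, 1, 4 → best response Center.
Mutual best responses: (Center, Center); (Right, Left).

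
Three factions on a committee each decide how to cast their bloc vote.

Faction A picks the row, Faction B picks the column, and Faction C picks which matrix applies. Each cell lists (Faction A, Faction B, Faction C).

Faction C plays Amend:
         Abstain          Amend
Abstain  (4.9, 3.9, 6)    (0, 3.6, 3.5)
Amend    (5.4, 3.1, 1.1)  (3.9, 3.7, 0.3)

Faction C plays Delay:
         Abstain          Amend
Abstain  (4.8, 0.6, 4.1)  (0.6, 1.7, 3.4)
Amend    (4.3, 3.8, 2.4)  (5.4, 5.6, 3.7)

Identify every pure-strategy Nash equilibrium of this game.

Faction A against (Abstain, Amend): payoffs 4.9, 5.4 → best response Amend.
Faction A against (Abstain, Delay): payoffs 4.8, 4.3 → best response Abstain.
Faction A against (Amend, Amend): payoffs 0, 3.9 → best response Amend.
Faction A against (Amend, Delay): payoffs 0.6, 5.4 → best response Amend.
Faction B against (Abstain, Amend): payoffs 3.9, 3.6 → best response Abstain.
Faction B against (Abstain, Delay): payoffs 0.6, 1.7 → best response Amend.
Faction B against (Amend, Amend): payoffs 3.1, 3.7 → best response Amend.
Faction B against (Amend, Delay): payoffs 3.8, 5.6 → best response Amend.
Faction C against (Abstain, Abstain): payoffs 6, 4.1 → best response Amend.
Faction C against (Abstain, Amend): payoffs 3.5, 3.4 → best response Amend.
Faction C against (Amend, Abstain): payoffs 1.1, 2.4 → best response Delay.
Faction C against (Amend, Amend): payoffs 0.3, 3.7 → best response Delay.
Mutual best responses: (Amend, Amend, Delay).

Pure NE: (Amend, Amend, Delay)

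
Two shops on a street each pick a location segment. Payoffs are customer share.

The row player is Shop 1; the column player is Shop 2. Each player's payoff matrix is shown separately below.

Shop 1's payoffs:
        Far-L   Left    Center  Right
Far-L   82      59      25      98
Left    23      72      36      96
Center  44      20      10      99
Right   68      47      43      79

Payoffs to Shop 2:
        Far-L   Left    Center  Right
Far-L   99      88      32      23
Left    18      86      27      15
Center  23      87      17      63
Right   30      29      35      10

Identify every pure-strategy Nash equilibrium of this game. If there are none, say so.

Pure-strategy Nash equilibria: (Far-L, Far-L), (Left, Left), (Right, Center)

For each strategy profile, look for a profitable unilateral deviation.
(Far-L, Far-L): Shop 1 gets 82, best alternative 68; Shop 2 gets 99, best alternative 88. No profitable deviation — NE.
(Far-L, Left): Shop 1 can switch to Left (59 → 72). Not NE.
(Far-L, Center): Shop 1 can switch to Left (25 → 36). Not NE.
(Far-L, Right): Shop 1 can switch to Center (98 → 99). Not NE.
(Left, Far-L): Shop 1 can switch to Far-L (23 → 82). Not NE.
(Left, Left): Shop 1 gets 72, best alternative 59; Shop 2 gets 86, best alternative 27. No profitable deviation — NE.
(Left, Center): Shop 1 can switch to Right (36 → 43). Not NE.
(Left, Right): Shop 1 can switch to Far-L (96 → 98). Not NE.
(Center, Far-L): Shop 1 can switch to Far-L (44 → 82). Not NE.
(Center, Left): Shop 1 can switch to Far-L (20 → 59). Not NE.
(Center, Center): Shop 1 can switch to Far-L (10 → 25). Not NE.
(Center, Right): Shop 2 can switch to Left (63 → 87). Not NE.
(Right, Center): Shop 1 gets 43, best alternative 36; Shop 2 gets 35, best alternative 30. No profitable deviation — NE.
(The remaining 3 profiles each have a profitable deviation by the same check.)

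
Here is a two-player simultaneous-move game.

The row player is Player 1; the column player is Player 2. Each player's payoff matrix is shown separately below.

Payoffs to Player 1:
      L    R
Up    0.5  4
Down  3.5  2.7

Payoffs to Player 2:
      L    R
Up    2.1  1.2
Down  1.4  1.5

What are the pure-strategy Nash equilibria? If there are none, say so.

This game has no pure Nash equilibrium.

Mark each player's best response to every combination of opponents' strategies; a profile where every player is best-responding is a pure Nash equilibrium.
Player 1 against L: payoffs 0.5, 3.5 → best response Down.
Player 1 against R: payoffs 4, 2.7 → best response Up.
Player 2 against Up: payoffs 2.1, 1.2 → best response L.
Player 2 against Down: payoffs 1.4, 1.5 → best response R.
No profile is a mutual best response for all players.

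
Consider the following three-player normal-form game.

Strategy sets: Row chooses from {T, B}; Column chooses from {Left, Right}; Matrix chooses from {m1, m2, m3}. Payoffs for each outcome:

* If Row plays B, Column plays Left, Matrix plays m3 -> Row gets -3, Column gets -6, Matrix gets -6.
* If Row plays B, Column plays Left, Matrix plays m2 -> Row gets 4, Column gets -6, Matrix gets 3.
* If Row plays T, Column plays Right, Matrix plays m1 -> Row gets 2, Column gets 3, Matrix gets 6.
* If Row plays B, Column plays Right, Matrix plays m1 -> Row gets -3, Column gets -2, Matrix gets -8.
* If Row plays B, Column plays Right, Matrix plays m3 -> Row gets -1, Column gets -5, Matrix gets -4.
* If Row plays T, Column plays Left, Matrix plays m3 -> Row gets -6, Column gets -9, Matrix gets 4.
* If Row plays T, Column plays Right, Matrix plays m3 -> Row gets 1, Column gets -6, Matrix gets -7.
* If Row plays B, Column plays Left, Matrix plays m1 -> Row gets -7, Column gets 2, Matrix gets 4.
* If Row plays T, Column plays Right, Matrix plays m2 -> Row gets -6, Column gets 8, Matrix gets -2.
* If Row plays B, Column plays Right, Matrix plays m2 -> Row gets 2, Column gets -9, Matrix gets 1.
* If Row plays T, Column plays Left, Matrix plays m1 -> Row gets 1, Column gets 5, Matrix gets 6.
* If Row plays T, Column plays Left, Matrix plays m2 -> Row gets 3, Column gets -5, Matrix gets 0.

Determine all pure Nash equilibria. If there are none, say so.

(T, Left, m1): Row gets 1, best alternative -7; Column gets 5, best alternative 3; Matrix gets 6, best alternative 4. No profitable deviation — NE.
(T, Left, m2): Row can switch to B (3 → 4). Not NE.
(T, Left, m3): Row can switch to B (-6 → -3). Not NE.
(T, Right, m1): Column can switch to Left (3 → 5). Not NE.
(T, Right, m2): Row can switch to B (-6 → 2). Not NE.
(T, Right, m3): Matrix can switch to m1 (-7 → 6). Not NE.
(B, Left, m1): Row can switch to T (-7 → 1). Not NE.
(B, Left, m2): Matrix can switch to m1 (3 → 4). Not NE.
(B, Left, m3): Column can switch to Right (-6 → -5). Not NE.
(B, Right, m1): Row can switch to T (-3 → 2). Not NE.
(B, Right, m2): Column can switch to Left (-9 → -6). Not NE.
(B, Right, m3): Row can switch to T (-1 → 1). Not NE.

The unique pure-strategy Nash equilibrium is (T, Left, m1).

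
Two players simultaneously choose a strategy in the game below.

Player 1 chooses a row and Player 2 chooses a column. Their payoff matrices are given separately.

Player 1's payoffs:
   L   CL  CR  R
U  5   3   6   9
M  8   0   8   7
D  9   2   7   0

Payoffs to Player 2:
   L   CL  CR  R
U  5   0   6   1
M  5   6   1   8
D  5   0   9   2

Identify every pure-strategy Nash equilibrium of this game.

Player 1 against L: payoffs 5, 8, 9 → best response D.
Player 1 against CL: payoffs 3, 0, 2 → best response U.
Player 1 against CR: payoffs 6, 8, 7 → best response M.
Player 1 against R: payoffs 9, 7, 0 → best response U.
Player 2 against U: payoffs 5, 0, 6, 1 → best response CR.
Player 2 against M: payoffs 5, 6, 1, 8 → best response R.
Player 2 against D: payoffs 5, 0, 9, 2 → best response CR.
No profile is a mutual best response for all players.

There is no pure-strategy Nash equilibrium.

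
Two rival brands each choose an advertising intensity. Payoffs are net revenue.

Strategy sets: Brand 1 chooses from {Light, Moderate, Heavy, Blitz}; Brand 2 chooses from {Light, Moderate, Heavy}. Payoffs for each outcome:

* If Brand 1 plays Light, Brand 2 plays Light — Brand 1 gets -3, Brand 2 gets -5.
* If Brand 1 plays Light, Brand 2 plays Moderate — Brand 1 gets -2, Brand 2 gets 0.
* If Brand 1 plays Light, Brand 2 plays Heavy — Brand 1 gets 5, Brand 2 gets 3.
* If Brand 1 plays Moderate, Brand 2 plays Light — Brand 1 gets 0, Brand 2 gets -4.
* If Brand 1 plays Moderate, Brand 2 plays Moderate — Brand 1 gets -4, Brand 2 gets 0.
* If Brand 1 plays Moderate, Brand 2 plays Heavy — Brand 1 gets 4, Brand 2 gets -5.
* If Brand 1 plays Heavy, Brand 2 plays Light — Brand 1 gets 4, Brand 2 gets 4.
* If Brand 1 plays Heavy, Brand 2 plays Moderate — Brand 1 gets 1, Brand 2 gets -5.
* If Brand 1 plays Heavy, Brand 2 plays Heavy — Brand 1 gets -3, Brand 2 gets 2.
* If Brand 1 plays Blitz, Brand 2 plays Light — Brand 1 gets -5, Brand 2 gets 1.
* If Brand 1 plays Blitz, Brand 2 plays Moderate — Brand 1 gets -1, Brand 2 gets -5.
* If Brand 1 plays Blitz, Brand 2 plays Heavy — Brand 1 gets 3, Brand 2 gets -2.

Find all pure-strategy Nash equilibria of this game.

The pure Nash equilibria are (Light, Heavy); (Heavy, Light).

(Light, Light): Brand 1 can switch to Moderate (-3 → 0). Not NE.
(Light, Moderate): Brand 1 can switch to Heavy (-2 → 1). Not NE.
(Light, Heavy): Brand 1 gets 5, best alternative 4; Brand 2 gets 3, best alternative 0. No profitable deviation — NE.
(Moderate, Light): Brand 1 can switch to Heavy (0 → 4). Not NE.
(Moderate, Moderate): Brand 1 can switch to Light (-4 → -2). Not NE.
(Moderate, Heavy): Brand 1 can switch to Light (4 → 5). Not NE.
(Heavy, Light): Brand 1 gets 4, best alternative 0; Brand 2 gets 4, best alternative 2. No profitable deviation — NE.
(Heavy, Moderate): Brand 2 can switch to Light (-5 → 4). Not NE.
(Heavy, Heavy): Brand 1 can switch to Light (-3 → 5). Not NE.
(Blitz, Light): Brand 1 can switch to Light (-5 → -3). Not NE.
(Blitz, Moderate): Brand 1 can switch to Heavy (-1 → 1). Not NE.
(Blitz, Heavy): Brand 1 can switch to Light (3 → 5). Not NE.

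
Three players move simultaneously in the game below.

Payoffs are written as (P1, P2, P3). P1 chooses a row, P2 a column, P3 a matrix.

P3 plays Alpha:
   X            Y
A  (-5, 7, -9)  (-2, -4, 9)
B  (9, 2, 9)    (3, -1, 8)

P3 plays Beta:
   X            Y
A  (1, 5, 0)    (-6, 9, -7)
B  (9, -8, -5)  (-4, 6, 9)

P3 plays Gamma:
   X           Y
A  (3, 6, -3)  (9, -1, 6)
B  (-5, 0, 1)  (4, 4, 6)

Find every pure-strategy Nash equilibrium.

The pure Nash equilibria are (B, X, Alpha) and (B, Y, Beta).

P1 against (X, Alpha): payoffs -5, 9 → best response B.
P1 against (X, Beta): payoffs 1, 9 → best response B.
P1 against (X, Gamma): payoffs 3, -5 → best response A.
P1 against (Y, Alpha): payoffs -2, 3 → best response B.
P1 against (Y, Beta): payoffs -6, -4 → best response B.
P1 against (Y, Gamma): payoffs 9, 4 → best response A.
P2 against (A, Alpha): payoffs 7, -4 → best response X.
P2 against (A, Beta): payoffs 5, 9 → best response Y.
P2 against (A, Gamma): payoffs 6, -1 → best response X.
P2 against (B, Alpha): payoffs 2, -1 → best response X.
P2 against (B, Beta): payoffs -8, 6 → best response Y.
P2 against (B, Gamma): payoffs 0, 4 → best response Y.
P3 against (A, X): payoffs -9, 0, -3 → best response Beta.
P3 against (A, Y): payoffs 9, -7, 6 → best response Alpha.
P3 against (B, X): payoffs 9, -5, 1 → best response Alpha.
P3 against (B, Y): payoffs 8, 9, 6 → best response Beta.
Mutual best responses: (B, X, Alpha); (B, Y, Beta).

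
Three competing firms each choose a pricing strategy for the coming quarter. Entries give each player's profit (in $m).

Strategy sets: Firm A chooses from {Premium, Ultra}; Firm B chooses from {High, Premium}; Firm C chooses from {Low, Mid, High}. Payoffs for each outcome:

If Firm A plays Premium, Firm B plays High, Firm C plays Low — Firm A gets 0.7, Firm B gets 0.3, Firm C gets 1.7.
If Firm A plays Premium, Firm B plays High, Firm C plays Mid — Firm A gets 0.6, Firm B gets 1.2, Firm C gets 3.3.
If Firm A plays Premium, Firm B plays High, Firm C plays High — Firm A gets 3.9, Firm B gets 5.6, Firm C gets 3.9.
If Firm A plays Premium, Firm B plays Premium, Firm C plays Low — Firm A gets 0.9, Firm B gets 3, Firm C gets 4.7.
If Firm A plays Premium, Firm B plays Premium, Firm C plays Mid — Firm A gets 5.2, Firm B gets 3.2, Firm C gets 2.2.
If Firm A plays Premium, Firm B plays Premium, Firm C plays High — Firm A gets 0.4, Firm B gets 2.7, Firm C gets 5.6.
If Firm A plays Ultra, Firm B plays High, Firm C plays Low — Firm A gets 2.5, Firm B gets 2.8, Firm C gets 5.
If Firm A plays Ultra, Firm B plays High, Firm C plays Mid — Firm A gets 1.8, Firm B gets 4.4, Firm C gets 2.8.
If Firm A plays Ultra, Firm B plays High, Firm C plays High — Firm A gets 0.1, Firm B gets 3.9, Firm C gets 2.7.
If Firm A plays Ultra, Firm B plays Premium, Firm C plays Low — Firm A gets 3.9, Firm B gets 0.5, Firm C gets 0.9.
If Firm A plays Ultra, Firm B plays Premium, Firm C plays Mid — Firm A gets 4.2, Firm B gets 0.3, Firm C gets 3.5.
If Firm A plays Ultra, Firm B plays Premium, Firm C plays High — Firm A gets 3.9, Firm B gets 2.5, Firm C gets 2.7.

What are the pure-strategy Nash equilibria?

Firm A against (High, Low): payoffs 0.7, 2.5 → best response Ultra.
Firm A against (High, Mid): payoffs 0.6, 1.8 → best response Ultra.
Firm A against (High, High): payoffs 3.9, 0.1 → best response Premium.
Firm A against (Premium, Low): payoffs 0.9, 3.9 → best response Ultra.
Firm A against (Premium, Mid): payoffs 5.2, 4.2 → best response Premium.
Firm A against (Premium, High): payoffs 0.4, 3.9 → best response Ultra.
Firm B against (Premium, Low): payoffs 0.3, 3 → best response Premium.
Firm B against (Premium, Mid): payoffs 1.2, 3.2 → best response Premium.
Firm B against (Premium, High): payoffs 5.6, 2.7 → best response High.
Firm B against (Ultra, Low): payoffs 2.8, 0.5 → best response High.
Firm B against (Ultra, Mid): payoffs 4.4, 0.3 → best response High.
Firm B against (Ultra, High): payoffs 3.9, 2.5 → best response High.
Firm C against (Premium, High): payoffs 1.7, 3.3, 3.9 → best response High.
Firm C against (Premium, Premium): payoffs 4.7, 2.2, 5.6 → best response High.
Firm C against (Ultra, High): payoffs 5, 2.8, 2.7 → best response Low.
Firm C against (Ultra, Premium): payoffs 0.9, 3.5, 2.7 → best response Mid.
Mutual best responses: (Premium, High, High); (Ultra, High, Low).

The pure Nash equilibria are (Premium, High, High) and (Ultra, High, Low).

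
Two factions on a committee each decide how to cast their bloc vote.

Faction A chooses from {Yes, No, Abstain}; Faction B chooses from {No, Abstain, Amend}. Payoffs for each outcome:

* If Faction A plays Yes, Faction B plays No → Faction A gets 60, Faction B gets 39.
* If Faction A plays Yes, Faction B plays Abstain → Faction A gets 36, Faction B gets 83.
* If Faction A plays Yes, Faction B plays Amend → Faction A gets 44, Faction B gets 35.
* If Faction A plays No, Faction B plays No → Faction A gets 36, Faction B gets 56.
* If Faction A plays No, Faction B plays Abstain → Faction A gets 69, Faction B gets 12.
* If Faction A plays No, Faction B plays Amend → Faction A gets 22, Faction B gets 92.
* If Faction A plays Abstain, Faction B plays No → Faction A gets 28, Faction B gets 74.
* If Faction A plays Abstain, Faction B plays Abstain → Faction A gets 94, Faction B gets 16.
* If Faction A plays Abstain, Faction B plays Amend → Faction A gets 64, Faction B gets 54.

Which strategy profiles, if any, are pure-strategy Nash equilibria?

(Yes, No): Faction B can switch to Abstain (39 → 83). Not NE.
(Yes, Abstain): Faction A can switch to No (36 → 69). Not NE.
(Yes, Amend): Faction A can switch to Abstain (44 → 64). Not NE.
(No, No): Faction A can switch to Yes (36 → 60). Not NE.
(No, Abstain): Faction A can switch to Abstain (69 → 94). Not NE.
(No, Amend): Faction A can switch to Yes (22 → 44). Not NE.
(The remaining 3 profiles each have a profitable deviation by the same check.)

There is no pure-strategy Nash equilibrium.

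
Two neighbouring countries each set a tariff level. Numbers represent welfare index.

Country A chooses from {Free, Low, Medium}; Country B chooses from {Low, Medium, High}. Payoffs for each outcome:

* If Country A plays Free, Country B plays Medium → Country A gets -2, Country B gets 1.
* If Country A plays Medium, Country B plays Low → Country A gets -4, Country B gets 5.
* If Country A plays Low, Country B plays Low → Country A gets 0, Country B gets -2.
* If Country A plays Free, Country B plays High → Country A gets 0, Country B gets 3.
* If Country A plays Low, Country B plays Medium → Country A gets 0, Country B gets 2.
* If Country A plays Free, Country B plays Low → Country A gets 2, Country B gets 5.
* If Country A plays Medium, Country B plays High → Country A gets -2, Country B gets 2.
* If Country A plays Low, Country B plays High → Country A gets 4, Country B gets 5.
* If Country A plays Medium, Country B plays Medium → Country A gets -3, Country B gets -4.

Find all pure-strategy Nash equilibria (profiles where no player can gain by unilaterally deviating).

Country A against Low: payoffs 2, 0, -4 → best response Free.
Country A against Medium: payoffs -2, 0, -3 → best response Low.
Country A against High: payoffs 0, 4, -2 → best response Low.
Country B against Free: payoffs 5, 1, 3 → best response Low.
Country B against Low: payoffs -2, 2, 5 → best response High.
Country B against Medium: payoffs 5, -4, 2 → best response Low.
Mutual best responses: (Free, Low); (Low, High).

The pure Nash equilibria are (Free, Low) and (Low, High).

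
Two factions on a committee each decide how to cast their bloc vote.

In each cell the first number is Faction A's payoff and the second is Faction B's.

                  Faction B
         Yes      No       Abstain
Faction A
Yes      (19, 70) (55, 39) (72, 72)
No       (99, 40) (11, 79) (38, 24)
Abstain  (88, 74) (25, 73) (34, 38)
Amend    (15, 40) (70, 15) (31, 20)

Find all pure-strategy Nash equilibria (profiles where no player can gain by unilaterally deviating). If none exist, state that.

(Yes, Yes): Faction A can switch to No (19 → 99). Not NE.
(Yes, No): Faction A can switch to Amend (55 → 70). Not NE.
(Yes, Abstain): Faction A gets 72, best alternative 38; Faction B gets 72, best alternative 70. No profitable deviation — NE.
(No, Yes): Faction B can switch to No (40 → 79). Not NE.
(No, No): Faction A can switch to Yes (11 → 55). Not NE.
(No, Abstain): Faction A can switch to Yes (38 → 72). Not NE.
(Abstain, Yes): Faction A can switch to No (88 → 99). Not NE.
(The remaining 5 profiles each have a profitable deviation by the same check.)

The unique pure-strategy Nash equilibrium is (Yes, Abstain).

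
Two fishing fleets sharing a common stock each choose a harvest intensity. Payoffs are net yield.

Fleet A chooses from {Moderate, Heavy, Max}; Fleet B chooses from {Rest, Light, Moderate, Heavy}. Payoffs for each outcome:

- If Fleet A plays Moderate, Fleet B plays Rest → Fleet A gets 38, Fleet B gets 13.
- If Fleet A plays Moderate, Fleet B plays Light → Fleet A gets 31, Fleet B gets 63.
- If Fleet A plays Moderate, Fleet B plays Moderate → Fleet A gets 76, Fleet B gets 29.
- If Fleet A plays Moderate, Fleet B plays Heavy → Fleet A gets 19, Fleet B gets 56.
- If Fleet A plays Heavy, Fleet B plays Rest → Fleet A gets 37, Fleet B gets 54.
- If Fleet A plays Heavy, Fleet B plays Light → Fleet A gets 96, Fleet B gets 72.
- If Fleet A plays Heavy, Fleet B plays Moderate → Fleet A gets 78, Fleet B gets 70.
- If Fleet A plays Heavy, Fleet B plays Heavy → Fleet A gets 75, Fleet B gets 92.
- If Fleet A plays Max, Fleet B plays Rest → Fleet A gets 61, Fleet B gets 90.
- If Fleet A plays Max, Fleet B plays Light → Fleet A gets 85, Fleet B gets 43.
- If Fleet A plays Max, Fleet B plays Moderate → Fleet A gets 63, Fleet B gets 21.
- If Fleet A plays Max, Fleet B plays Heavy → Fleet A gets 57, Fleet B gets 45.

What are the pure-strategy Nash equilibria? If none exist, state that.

Fleet A against Rest: payoffs 38, 37, 61 → best response Max.
Fleet A against Light: payoffs 31, 96, 85 → best response Heavy.
Fleet A against Moderate: payoffs 76, 78, 63 → best response Heavy.
Fleet A against Heavy: payoffs 19, 75, 57 → best response Heavy.
Fleet B against Moderate: payoffs 13, 63, 29, 56 → best response Light.
Fleet B against Heavy: payoffs 54, 72, 70, 92 → best response Heavy.
Fleet B against Max: payoffs 90, 43, 21, 45 → best response Rest.
Mutual best responses: (Heavy, Heavy); (Max, Rest).

The pure Nash equilibria are (Heavy, Heavy), (Max, Rest).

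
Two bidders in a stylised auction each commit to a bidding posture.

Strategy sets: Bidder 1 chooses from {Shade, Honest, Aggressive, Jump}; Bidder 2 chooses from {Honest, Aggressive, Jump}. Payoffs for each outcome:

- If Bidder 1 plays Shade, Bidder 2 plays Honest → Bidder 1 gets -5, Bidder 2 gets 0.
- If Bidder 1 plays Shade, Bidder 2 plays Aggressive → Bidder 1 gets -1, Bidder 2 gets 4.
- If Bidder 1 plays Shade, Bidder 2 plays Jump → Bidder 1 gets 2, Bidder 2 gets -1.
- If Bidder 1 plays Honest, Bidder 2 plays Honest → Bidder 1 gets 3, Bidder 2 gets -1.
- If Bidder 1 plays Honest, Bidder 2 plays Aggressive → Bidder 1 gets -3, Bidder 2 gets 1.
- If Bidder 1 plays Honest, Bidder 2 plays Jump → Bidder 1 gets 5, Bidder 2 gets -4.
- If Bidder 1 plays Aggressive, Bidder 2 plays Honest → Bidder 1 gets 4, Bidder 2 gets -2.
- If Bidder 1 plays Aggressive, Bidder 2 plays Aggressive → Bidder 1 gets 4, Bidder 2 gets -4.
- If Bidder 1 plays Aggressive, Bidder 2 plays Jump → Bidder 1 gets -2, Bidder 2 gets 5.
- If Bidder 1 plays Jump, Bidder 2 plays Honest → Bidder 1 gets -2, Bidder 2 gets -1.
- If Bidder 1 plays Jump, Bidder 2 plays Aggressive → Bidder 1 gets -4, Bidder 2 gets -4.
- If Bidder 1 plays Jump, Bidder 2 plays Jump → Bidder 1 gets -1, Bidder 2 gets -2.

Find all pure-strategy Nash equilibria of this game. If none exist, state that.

none

(Shade, Honest): Bidder 1 can switch to Honest (-5 → 3). Not NE.
(Shade, Aggressive): Bidder 1 can switch to Aggressive (-1 → 4). Not NE.
(Shade, Jump): Bidder 1 can switch to Honest (2 → 5). Not NE.
(Honest, Honest): Bidder 1 can switch to Aggressive (3 → 4). Not NE.
(Honest, Aggressive): Bidder 1 can switch to Shade (-3 → -1). Not NE.
(Honest, Jump): Bidder 2 can switch to Honest (-4 → -1). Not NE.
(Aggressive, Honest): Bidder 2 can switch to Jump (-2 → 5). Not NE.
(Aggressive, Aggressive): Bidder 2 can switch to Honest (-4 → -2). Not NE.
(Aggressive, Jump): Bidder 1 can switch to Shade (-2 → 2). Not NE.
(Jump, Honest): Bidder 1 can switch to Honest (-2 → 3). Not NE.
(The remaining 2 profiles each have a profitable deviation by the same check.)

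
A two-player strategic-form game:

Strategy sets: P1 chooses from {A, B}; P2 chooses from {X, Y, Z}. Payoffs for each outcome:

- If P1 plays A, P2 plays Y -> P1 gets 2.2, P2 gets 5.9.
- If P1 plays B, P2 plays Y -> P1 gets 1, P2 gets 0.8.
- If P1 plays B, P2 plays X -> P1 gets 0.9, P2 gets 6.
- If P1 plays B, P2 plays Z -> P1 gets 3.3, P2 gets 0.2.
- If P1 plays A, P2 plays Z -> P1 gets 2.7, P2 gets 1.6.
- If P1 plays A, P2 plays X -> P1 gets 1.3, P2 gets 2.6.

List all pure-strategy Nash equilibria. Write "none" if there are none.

P1 against X: payoffs 1.3, 0.9 → best response A.
P1 against Y: payoffs 2.2, 1 → best response A.
P1 against Z: payoffs 2.7, 3.3 → best response B.
P2 against A: payoffs 2.6, 5.9, 1.6 → best response Y.
P2 against B: payoffs 6, 0.8, 0.2 → best response X.
Mutual best responses: (A, Y).

(A, Y)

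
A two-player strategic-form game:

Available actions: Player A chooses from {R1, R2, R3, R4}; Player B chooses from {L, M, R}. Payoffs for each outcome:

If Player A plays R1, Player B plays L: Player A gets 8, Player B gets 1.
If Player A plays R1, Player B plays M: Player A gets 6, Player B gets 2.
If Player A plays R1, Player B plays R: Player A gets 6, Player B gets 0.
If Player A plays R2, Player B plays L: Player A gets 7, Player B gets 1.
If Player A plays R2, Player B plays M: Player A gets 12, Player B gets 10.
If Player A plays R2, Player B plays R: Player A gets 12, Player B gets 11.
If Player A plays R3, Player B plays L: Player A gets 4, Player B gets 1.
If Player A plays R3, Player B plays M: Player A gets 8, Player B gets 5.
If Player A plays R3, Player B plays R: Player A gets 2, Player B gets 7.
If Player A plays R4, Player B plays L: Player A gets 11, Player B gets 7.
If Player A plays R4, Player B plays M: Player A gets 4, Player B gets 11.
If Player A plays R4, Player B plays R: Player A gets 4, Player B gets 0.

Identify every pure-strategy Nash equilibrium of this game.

(R2, R)

Mark each player's best response to every combination of opponents' strategies; a profile where every player is best-responding is a pure Nash equilibrium.
Player A against L: payoffs 8, 7, 4, 11 → best response R4.
Player A against M: payoffs 6, 12, 8, 4 → best response R2.
Player A against R: payoffs 6, 12, 2, 4 → best response R2.
Player B against R1: payoffs 1, 2, 0 → best response M.
Player B against R2: payoffs 1, 10, 11 → best response R.
Player B against R3: payoffs 1, 5, 7 → best response R.
Player B against R4: payoffs 7, 11, 0 → best response M.
Mutual best responses: (R2, R).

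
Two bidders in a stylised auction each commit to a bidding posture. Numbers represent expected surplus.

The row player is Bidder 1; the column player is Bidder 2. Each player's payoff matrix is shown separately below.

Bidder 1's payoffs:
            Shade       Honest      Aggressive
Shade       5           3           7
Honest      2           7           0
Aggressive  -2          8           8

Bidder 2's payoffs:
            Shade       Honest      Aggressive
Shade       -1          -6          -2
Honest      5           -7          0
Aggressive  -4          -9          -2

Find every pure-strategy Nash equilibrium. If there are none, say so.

For each player, find the best response to each opponent profile; mutual best responses are the pure NE.
Bidder 1 against Shade: payoffs 5, 2, -2 → best response Shade.
Bidder 1 against Honest: payoffs 3, 7, 8 → best response Aggressive.
Bidder 1 against Aggressive: payoffs 7, 0, 8 → best response Aggressive.
Bidder 2 against Shade: payoffs -1, -6, -2 → best response Shade.
Bidder 2 against Honest: payoffs 5, -7, 0 → best response Shade.
Bidder 2 against Aggressive: payoffs -4, -9, -2 → best response Aggressive.
Mutual best responses: (Shade, Shade); (Aggressive, Aggressive).

The pure Nash equilibria are (Shade, Shade) and (Aggressive, Aggressive).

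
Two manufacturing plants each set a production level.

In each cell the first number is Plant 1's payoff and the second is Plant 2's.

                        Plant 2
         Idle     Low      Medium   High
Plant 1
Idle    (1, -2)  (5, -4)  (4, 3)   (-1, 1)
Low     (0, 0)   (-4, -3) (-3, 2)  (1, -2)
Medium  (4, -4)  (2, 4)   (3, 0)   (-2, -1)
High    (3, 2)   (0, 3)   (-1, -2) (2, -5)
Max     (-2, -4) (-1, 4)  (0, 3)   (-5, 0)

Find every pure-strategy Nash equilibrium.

For each player, find the best response to each opponent profile; mutual best responses are the pure NE.
Plant 1 against Idle: payoffs 1, 0, 4, 3, -2 → best response Medium.
Plant 1 against Low: payoffs 5, -4, 2, 0, -1 → best response Idle.
Plant 1 against Medium: payoffs 4, -3, 3, -1, 0 → best response Idle.
Plant 1 against High: payoffs -1, 1, -2, 2, -5 → best response High.
Plant 2 against Idle: payoffs -2, -4, 3, 1 → best response Medium.
Plant 2 against Low: payoffs 0, -3, 2, -2 → best response Medium.
Plant 2 against Medium: payoffs -4, 4, 0, -1 → best response Low.
Plant 2 against High: payoffs 2, 3, -2, -5 → best response Low.
Plant 2 against Max: payoffs -4, 4, 3, 0 → best response Low.
Mutual best responses: (Idle, Medium).

Pure NE: (Idle, Medium)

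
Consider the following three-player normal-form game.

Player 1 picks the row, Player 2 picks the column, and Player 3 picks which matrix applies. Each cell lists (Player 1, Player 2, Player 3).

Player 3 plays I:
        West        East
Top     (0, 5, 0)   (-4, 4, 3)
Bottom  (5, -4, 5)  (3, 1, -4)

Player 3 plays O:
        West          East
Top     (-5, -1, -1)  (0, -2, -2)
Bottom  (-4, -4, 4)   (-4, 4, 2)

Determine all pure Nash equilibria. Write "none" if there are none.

This game has no pure Nash equilibrium.

(Top, West, I): Player 1 can switch to Bottom (0 → 5). Not NE.
(Top, West, O): Player 1 can switch to Bottom (-5 → -4). Not NE.
(Top, East, I): Player 1 can switch to Bottom (-4 → 3). Not NE.
(Top, East, O): Player 2 can switch to West (-2 → -1). Not NE.
(Bottom, West, I): Player 2 can switch to East (-4 → 1). Not NE.
(Bottom, West, O): Player 2 can switch to East (-4 → 4). Not NE.
(Bottom, East, I): Player 3 can switch to O (-4 → 2). Not NE.
(Bottom, East, O): Player 1 can switch to Top (-4 → 0). Not NE.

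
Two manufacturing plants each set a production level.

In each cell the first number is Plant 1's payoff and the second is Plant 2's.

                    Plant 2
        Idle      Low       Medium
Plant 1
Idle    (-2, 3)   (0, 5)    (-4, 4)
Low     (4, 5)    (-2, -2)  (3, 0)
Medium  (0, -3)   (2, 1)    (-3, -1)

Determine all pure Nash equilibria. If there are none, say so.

(Idle, Idle): Plant 1 can switch to Low (-2 → 4). Not NE.
(Idle, Low): Plant 1 can switch to Medium (0 → 2). Not NE.
(Idle, Medium): Plant 1 can switch to Low (-4 → 3). Not NE.
(Low, Idle): Plant 1 gets 4, best alternative 0; Plant 2 gets 5, best alternative 0. No profitable deviation — NE.
(Low, Low): Plant 1 can switch to Idle (-2 → 0). Not NE.
(Low, Medium): Plant 2 can switch to Idle (0 → 5). Not NE.
(Medium, Idle): Plant 1 can switch to Low (0 → 4). Not NE.
(Medium, Low): Plant 1 gets 2, best alternative 0; Plant 2 gets 1, best alternative -1. No profitable deviation — NE.
(Medium, Medium): Plant 1 can switch to Low (-3 → 3). Not NE.

(Low, Idle) and (Medium, Low)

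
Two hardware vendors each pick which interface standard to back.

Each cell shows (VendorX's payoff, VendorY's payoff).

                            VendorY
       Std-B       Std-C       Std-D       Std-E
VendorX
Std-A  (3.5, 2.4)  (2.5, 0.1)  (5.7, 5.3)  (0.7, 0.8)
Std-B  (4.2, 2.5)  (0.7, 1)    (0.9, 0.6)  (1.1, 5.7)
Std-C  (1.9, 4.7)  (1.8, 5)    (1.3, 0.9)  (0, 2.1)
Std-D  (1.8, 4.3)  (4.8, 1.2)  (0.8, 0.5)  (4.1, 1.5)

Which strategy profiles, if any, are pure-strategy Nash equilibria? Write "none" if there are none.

VendorX against Std-B: payoffs 3.5, 4.2, 1.9, 1.8 → best response Std-B.
VendorX against Std-C: payoffs 2.5, 0.7, 1.8, 4.8 → best response Std-D.
VendorX against Std-D: payoffs 5.7, 0.9, 1.3, 0.8 → best response Std-A.
VendorX against Std-E: payoffs 0.7, 1.1, 0, 4.1 → best response Std-D.
VendorY against Std-A: payoffs 2.4, 0.1, 5.3, 0.8 → best response Std-D.
VendorY against Std-B: payoffs 2.5, 1, 0.6, 5.7 → best response Std-E.
VendorY against Std-C: payoffs 4.7, 5, 0.9, 2.1 → best response Std-C.
VendorY against Std-D: payoffs 4.3, 1.2, 0.5, 1.5 → best response Std-B.
Mutual best responses: (Std-A, Std-D).

Pure NE: (Std-A, Std-D)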